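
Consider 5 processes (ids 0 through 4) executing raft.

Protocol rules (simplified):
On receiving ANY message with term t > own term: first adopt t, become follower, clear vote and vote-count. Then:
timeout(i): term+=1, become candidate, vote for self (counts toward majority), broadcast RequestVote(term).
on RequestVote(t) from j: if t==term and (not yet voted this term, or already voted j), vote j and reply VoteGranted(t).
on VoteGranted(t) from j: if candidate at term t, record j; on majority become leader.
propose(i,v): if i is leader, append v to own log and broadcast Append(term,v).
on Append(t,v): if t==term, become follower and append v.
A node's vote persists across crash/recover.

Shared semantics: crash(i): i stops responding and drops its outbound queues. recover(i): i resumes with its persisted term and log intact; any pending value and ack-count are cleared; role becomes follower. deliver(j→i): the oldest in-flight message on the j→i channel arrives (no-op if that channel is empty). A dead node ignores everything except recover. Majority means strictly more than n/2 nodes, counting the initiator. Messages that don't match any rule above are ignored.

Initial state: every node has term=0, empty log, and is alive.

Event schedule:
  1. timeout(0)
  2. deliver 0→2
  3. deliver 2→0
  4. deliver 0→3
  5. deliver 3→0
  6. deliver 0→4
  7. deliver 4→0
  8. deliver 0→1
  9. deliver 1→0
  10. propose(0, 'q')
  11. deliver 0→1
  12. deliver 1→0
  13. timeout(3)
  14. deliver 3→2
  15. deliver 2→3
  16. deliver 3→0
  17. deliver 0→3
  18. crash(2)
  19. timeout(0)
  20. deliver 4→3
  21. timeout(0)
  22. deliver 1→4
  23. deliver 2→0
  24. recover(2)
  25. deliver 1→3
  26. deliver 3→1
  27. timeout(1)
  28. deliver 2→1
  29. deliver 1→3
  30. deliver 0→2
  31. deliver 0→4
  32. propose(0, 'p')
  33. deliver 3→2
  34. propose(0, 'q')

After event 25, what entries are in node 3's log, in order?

e1 timeout(0): 0[cand,t=1,-]
e2 deliver 0→2: 2[foll,t=1,-]
e3 deliver 2→0: ·
e4 deliver 0→3: 3[foll,t=1,-]
e5 deliver 3→0: 0[lead,t=1,-]
e6 deliver 0→4: 4[foll,t=1,-]
e7 deliver 4→0: ·
e8 deliver 0→1: 1[foll,t=1,-]
e9 deliver 1→0: ·
e10 propose(0,'q'): 0[lead,t=1,q]
e11 deliver 0→1: 1[foll,t=1,q]
e12 deliver 1→0: ·
e13 timeout(3): 3[cand,t=2,-]
e14 deliver 3→2: 2[foll,t=2,-]
e15 deliver 2→3: ·
e16 deliver 3→0: 0[foll,t=2,q]
e17 deliver 0→3: ·
e18 crash(2): 2[✗foll,t=2,-]
e19 timeout(0): 0[cand,t=3,q]
e20 deliver 4→3: ·
e21 timeout(0): 0[cand,t=4,q]
e22 deliver 1→4: ·
e23 deliver 2→0: ·
e24 recover(2): 2[foll,t=2,-]
e25 deliver 1→3: ·

empty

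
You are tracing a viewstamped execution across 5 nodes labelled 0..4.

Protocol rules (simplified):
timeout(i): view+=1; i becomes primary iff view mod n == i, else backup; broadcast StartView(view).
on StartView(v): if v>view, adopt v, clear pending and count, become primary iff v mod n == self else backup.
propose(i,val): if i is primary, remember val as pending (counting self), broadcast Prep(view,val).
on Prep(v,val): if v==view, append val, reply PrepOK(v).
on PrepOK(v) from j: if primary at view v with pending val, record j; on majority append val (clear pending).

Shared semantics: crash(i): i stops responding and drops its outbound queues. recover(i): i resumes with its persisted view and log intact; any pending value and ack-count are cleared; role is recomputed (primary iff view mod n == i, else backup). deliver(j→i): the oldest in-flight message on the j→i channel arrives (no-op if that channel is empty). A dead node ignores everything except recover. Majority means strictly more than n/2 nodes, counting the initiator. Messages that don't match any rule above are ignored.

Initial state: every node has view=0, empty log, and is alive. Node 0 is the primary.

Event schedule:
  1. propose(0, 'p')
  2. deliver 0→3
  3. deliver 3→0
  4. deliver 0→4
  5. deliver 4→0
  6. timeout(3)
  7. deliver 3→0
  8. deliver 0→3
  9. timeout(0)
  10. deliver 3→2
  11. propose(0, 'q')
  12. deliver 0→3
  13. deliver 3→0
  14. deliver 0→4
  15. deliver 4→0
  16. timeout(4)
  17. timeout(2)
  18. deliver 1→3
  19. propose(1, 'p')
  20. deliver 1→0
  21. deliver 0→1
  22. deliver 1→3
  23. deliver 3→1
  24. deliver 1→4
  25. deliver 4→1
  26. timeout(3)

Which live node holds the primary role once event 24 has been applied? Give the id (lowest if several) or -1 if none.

[1] propose(0,'p') → ∅
[2] deliver 0→3 → N3(back v0 [p])
[3] deliver 3→0 → ∅
[4] deliver 0→4 → N4(back v0 [p])
[5] deliver 4→0 → N0(prim v0 [p])
[6] timeout(3) → N3(back v1 [p])
[7] deliver 3→0 → N0(back v1 [p])
[8] deliver 0→3 → ∅
[9] timeout(0) → N0(back v2 [p])
[10] deliver 3→2 → N2(back v1 [-])
[11] propose(0,'q') → ∅
[12] deliver 0→3 → N3(back v2 [p])
[13] deliver 3→0 → ∅
[14] deliver 0→4 → N4(back v2 [p])
[15] deliver 4→0 → ∅
[16] timeout(4) → N4(back v3 [p])
[17] timeout(2) → N2(prim v2 [-])
[18] deliver 1→3 → ∅
[19] propose(1,'p') → ∅
[20] deliver 1→0 → ∅
[21] deliver 0→1 → N1(back v0 [p])
[22] deliver 1→3 → ∅
[23] deliver 3→1 → N1(prim v1 [p])
[24] deliver 1→4 → ∅

1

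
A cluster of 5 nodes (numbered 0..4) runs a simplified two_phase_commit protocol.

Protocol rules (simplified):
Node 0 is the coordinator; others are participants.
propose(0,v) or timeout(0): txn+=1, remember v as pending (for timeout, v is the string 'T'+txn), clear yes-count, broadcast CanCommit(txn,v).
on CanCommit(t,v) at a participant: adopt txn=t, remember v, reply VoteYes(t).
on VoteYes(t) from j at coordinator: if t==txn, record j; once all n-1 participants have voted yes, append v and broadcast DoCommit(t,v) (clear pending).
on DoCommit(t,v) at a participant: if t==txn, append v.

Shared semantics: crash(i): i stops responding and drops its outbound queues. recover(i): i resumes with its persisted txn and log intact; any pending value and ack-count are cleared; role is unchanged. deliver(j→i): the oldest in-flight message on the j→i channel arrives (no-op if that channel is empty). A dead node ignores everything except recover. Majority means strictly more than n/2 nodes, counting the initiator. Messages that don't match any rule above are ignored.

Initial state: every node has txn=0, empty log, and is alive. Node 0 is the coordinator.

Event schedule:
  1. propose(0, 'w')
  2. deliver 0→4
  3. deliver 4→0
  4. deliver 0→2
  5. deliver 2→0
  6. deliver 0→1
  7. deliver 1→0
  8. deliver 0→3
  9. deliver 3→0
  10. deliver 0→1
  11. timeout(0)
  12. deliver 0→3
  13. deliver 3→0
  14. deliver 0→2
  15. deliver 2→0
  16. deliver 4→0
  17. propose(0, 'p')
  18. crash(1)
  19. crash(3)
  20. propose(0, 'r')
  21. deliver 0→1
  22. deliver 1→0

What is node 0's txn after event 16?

e1 propose(0,'w'): 0[coor,t=1,-]
e2 deliver 0→4: 4[part,t=1,-]
e3 deliver 4→0: ·
e4 deliver 0→2: 2[part,t=1,-]
e5 deliver 2→0: ·
e6 deliver 0→1: 1[part,t=1,-]
e7 deliver 1→0: ·
e8 deliver 0→3: 3[part,t=1,-]
e9 deliver 3→0: 0[coor,t=1,w]
e10 deliver 0→1: 1[part,t=1,w]
e11 timeout(0): 0[coor,t=2,w]
e12 deliver 0→3: 3[part,t=1,w]
e13 deliver 3→0: ·
e14 deliver 0→2: 2[part,t=1,w]
e15 deliver 2→0: ·
e16 deliver 4→0: ·

2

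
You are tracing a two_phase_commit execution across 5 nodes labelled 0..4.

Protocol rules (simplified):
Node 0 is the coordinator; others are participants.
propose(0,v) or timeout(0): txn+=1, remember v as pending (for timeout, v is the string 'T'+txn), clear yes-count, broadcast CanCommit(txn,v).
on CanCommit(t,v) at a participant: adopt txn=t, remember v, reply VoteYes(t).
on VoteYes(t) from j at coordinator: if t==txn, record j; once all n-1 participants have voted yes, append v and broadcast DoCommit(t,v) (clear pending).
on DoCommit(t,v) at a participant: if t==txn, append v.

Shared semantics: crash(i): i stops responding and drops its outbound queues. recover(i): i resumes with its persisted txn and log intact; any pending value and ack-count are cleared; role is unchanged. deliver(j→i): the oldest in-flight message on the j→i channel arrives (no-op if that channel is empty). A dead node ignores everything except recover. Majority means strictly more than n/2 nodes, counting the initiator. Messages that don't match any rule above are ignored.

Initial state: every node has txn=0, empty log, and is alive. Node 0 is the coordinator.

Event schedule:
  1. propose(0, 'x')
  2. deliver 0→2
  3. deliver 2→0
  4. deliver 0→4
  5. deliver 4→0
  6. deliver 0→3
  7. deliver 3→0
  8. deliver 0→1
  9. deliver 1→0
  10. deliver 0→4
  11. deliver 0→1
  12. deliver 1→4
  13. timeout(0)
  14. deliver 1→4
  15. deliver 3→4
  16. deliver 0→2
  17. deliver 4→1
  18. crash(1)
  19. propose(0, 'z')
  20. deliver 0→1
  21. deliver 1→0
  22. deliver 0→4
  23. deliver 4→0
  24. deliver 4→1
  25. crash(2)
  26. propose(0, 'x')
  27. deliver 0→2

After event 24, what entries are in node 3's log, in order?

empty

step 1 propose(0,'x'): 0={coor,t=1,log=-}
step 2 deliver 0→2: 2={part,t=1,log=-}
step 3 deliver 2→0: —
step 4 deliver 0→4: 4={part,t=1,log=-}
step 5 deliver 4→0: —
step 6 deliver 0→3: 3={part,t=1,log=-}
step 7 deliver 3→0: —
step 8 deliver 0→1: 1={part,t=1,log=-}
step 9 deliver 1→0: 0={coor,t=1,log=x}
step 10 deliver 0→4: 4={part,t=1,log=x}
step 11 deliver 0→1: 1={part,t=1,log=x}
step 12 deliver 1→4: —
step 13 timeout(0): 0={coor,t=2,log=x}
step 14 deliver 1→4: —
step 15 deliver 3→4: —
step 16 deliver 0→2: 2={part,t=1,log=x}
step 17 deliver 4→1: —
step 18 crash(1): 1={✗part,t=1,log=x}
step 19 propose(0,'z'): 0={coor,t=3,log=x}
step 20 deliver 0→1: —
step 21 deliver 1→0: —
step 22 deliver 0→4: 4={part,t=2,log=x}
step 23 deliver 4→0: —
step 24 deliver 4→1: —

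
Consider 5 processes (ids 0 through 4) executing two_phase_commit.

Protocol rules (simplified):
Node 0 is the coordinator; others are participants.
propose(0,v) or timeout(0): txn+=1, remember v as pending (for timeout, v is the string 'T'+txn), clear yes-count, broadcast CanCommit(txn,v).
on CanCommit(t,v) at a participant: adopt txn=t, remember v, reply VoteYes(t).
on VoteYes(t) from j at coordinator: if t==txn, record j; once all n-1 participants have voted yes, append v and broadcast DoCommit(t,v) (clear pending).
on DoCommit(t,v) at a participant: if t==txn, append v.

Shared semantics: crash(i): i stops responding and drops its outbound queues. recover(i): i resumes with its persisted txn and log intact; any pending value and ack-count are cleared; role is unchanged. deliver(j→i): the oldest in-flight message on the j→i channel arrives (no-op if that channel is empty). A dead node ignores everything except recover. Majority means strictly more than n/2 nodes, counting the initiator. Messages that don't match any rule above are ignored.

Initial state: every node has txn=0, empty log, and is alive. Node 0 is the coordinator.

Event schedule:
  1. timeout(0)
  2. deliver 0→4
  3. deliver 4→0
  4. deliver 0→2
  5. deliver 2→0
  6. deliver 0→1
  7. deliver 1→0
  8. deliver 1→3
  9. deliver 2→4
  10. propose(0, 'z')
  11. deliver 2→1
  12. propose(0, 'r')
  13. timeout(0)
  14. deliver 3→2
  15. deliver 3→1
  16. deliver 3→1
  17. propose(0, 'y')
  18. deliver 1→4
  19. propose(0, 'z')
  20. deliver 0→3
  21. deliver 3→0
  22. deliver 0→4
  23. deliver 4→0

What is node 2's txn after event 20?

1

[1] timeout(0) → N0(coor t1 [-])
[2] deliver 0→4 → N4(part t1 [-])
[3] deliver 4→0 → ∅
[4] deliver 0→2 → N2(part t1 [-])
[5] deliver 2→0 → ∅
[6] deliver 0→1 → N1(part t1 [-])
[7] deliver 1→0 → ∅
[8] deliver 1→3 → ∅
[9] deliver 2→4 → ∅
[10] propose(0,'z') → N0(coor t2 [-])
[11] deliver 2→1 → ∅
[12] propose(0,'r') → N0(coor t3 [-])
[13] timeout(0) → N0(coor t4 [-])
[14] deliver 3→2 → ∅
[15] deliver 3→1 → ∅
[16] deliver 3→1 → ∅
[17] propose(0,'y') → N0(coor t5 [-])
[18] deliver 1→4 → ∅
[19] propose(0,'z') → N0(coor t6 [-])
[20] deliver 0→3 → N3(part t1 [-])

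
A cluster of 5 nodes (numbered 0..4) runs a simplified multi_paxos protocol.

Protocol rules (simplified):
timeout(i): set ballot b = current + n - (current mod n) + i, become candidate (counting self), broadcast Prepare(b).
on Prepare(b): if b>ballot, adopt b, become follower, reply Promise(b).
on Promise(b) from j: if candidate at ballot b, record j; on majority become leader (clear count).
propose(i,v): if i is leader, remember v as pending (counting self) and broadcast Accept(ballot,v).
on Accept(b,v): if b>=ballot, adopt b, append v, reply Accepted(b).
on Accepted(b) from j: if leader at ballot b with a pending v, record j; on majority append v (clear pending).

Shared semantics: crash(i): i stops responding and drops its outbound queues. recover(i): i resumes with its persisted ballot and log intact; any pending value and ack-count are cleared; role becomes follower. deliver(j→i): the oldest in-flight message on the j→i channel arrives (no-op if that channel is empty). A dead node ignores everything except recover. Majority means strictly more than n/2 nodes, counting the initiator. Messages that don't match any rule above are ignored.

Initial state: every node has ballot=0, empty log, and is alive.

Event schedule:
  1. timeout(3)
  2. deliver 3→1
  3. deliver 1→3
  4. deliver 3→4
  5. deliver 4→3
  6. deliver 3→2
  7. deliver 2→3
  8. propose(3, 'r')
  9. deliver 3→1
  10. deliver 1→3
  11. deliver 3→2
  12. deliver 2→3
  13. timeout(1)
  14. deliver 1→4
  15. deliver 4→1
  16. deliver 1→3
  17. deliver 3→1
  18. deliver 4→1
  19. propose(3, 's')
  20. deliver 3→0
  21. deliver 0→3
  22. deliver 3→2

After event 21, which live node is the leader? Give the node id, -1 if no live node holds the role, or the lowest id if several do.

1

1. timeout(3):  <3:cand b8 ->
2. deliver 3→1:  <1:foll b8 ->
3. deliver 1→3:  nop
4. deliver 3→4:  <4:foll b8 ->
5. deliver 4→3:  <3:lead b8 ->
6. deliver 3→2:  <2:foll b8 ->
7. deliver 2→3:  nop
8. propose(3,'r'):  nop
9. deliver 3→1:  <1:foll b8 r>
10. deliver 1→3:  nop
11. deliver 3→2:  <2:foll b8 r>
12. deliver 2→3:  <3:lead b8 r>
13. timeout(1):  <1:cand b11 r>
14. deliver 1→4:  <4:foll b11 ->
15. deliver 4→1:  nop
16. deliver 1→3:  <3:foll b11 r>
17. deliver 3→1:  <1:lead b11 r>
18. deliver 4→1:  nop
19. propose(3,'s'):  nop
20. deliver 3→0:  <0:foll b8 ->
21. deliver 0→3:  nop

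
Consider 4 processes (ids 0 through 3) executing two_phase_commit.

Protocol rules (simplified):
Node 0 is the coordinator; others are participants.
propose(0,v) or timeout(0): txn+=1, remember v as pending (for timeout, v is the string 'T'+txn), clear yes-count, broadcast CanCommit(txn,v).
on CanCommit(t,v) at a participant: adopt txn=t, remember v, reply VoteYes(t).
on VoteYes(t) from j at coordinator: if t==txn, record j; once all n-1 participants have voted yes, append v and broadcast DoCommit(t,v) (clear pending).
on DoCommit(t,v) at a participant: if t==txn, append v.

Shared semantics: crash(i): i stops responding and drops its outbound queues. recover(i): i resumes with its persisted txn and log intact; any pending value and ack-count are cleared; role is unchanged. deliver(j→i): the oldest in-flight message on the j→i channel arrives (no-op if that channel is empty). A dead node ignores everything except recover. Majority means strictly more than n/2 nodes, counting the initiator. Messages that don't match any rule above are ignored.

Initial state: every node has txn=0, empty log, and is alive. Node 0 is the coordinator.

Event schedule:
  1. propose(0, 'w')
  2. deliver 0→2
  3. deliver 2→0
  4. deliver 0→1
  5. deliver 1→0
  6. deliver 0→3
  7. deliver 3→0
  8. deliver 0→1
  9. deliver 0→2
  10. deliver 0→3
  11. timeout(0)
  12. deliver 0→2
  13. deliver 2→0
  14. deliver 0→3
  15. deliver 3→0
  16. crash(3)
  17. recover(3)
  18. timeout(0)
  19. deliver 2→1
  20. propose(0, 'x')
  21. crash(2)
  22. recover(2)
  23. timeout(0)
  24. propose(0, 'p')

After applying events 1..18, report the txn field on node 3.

2

1. propose(0,'w'):  <0:coor t1 ->
2. deliver 0→2:  <2:part t1 ->
3. deliver 2→0:  nop
4. deliver 0→1:  <1:part t1 ->
5. deliver 1→0:  nop
6. deliver 0→3:  <3:part t1 ->
7. deliver 3→0:  <0:coor t1 w>
8. deliver 0→1:  <1:part t1 w>
9. deliver 0→2:  <2:part t1 w>
10. deliver 0→3:  <3:part t1 w>
11. timeout(0):  <0:coor t2 w>
12. deliver 0→2:  <2:part t2 w>
13. deliver 2→0:  nop
14. deliver 0→3:  <3:part t2 w>
15. deliver 3→0:  nop
16. crash(3):  <3:✗part t2 w>
17. recover(3):  <3:part t2 w>
18. timeout(0):  <0:coor t3 w>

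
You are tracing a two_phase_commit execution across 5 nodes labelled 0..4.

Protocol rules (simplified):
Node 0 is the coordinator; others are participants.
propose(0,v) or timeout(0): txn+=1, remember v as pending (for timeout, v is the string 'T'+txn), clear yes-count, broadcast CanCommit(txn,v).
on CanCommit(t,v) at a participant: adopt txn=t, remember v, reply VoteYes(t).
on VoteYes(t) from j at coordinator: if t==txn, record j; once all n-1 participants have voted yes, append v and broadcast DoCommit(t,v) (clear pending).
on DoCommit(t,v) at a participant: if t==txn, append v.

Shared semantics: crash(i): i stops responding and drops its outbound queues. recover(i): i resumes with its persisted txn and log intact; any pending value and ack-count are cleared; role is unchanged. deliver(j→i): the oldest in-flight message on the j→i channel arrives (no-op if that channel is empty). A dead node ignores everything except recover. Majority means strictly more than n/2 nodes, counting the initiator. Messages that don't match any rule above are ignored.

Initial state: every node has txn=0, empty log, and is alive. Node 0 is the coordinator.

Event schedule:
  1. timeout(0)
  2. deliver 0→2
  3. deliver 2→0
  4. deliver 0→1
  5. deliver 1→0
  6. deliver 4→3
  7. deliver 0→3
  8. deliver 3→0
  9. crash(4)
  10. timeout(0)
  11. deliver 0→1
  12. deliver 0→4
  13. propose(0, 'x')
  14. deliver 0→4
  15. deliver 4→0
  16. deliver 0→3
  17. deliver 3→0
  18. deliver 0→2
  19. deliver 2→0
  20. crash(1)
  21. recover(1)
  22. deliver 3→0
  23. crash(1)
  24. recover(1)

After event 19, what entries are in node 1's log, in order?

step 1 timeout(0): 0={coor,t=1,log=-}
step 2 deliver 0→2: 2={part,t=1,log=-}
step 3 deliver 2→0: —
step 4 deliver 0→1: 1={part,t=1,log=-}
step 5 deliver 1→0: —
step 6 deliver 4→3: —
step 7 deliver 0→3: 3={part,t=1,log=-}
step 8 deliver 3→0: —
step 9 crash(4): 4={✗part,t=0,log=-}
step 10 timeout(0): 0={coor,t=2,log=-}
step 11 deliver 0→1: 1={part,t=2,log=-}
step 12 deliver 0→4: —
step 13 propose(0,'x'): 0={coor,t=3,log=-}
step 14 deliver 0→4: —
step 15 deliver 4→0: —
step 16 deliver 0→3: 3={part,t=2,log=-}
step 17 deliver 3→0: —
step 18 deliver 0→2: 2={part,t=2,log=-}
step 19 deliver 2→0: —

empty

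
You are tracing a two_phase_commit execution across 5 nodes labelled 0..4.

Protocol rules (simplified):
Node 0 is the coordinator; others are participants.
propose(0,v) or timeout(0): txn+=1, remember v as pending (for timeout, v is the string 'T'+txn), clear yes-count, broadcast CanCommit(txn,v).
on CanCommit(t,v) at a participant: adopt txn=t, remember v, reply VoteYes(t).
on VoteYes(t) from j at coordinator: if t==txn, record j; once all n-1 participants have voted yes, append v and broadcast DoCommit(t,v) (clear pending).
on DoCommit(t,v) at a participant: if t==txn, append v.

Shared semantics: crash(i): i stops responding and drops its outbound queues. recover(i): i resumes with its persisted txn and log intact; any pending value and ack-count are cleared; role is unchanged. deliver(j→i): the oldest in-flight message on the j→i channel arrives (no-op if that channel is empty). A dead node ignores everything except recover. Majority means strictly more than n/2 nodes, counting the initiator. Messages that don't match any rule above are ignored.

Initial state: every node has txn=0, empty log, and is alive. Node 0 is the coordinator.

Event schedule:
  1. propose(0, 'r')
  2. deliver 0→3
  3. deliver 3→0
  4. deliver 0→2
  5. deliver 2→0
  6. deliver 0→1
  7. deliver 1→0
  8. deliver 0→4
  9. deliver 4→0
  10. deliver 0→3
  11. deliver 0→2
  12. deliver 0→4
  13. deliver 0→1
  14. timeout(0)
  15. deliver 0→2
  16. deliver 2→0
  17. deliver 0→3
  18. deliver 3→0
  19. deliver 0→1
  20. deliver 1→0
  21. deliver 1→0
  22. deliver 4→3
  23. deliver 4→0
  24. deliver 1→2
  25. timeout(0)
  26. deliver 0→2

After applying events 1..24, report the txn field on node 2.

2

e1 propose(0,'r'): 0[coor,t=1,-]
e2 deliver 0→3: 3[part,t=1,-]
e3 deliver 3→0: ·
e4 deliver 0→2: 2[part,t=1,-]
e5 deliver 2→0: ·
e6 deliver 0→1: 1[part,t=1,-]
e7 deliver 1→0: ·
e8 deliver 0→4: 4[part,t=1,-]
e9 deliver 4→0: 0[coor,t=1,r]
e10 deliver 0→3: 3[part,t=1,r]
e11 deliver 0→2: 2[part,t=1,r]
e12 deliver 0→4: 4[part,t=1,r]
e13 deliver 0→1: 1[part,t=1,r]
e14 timeout(0): 0[coor,t=2,r]
e15 deliver 0→2: 2[part,t=2,r]
e16 deliver 2→0: ·
e17 deliver 0→3: 3[part,t=2,r]
e18 deliver 3→0: ·
e19 deliver 0→1: 1[part,t=2,r]
e20 deliver 1→0: ·
e21 deliver 1→0: ·
e22 deliver 4→3: ·
e23 deliver 4→0: ·
e24 deliver 1→2: ·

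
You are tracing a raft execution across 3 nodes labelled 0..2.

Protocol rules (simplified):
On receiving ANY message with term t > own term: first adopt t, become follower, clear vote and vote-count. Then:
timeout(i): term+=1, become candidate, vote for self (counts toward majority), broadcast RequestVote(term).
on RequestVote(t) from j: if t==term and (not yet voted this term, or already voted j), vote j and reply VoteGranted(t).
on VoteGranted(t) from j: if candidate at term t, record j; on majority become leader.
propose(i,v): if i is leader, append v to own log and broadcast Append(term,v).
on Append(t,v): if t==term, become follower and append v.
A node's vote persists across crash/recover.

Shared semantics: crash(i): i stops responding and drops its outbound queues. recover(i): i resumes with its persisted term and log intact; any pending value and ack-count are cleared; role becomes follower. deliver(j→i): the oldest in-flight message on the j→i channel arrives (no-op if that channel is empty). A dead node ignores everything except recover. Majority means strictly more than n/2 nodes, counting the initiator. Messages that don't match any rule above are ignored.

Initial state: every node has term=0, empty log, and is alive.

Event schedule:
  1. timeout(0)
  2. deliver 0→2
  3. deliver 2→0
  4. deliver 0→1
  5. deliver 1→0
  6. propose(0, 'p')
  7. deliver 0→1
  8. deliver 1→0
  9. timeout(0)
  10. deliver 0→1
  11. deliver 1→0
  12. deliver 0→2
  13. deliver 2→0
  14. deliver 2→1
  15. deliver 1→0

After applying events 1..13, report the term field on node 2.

1

[1] timeout(0) → N0(cand t1 [-])
[2] deliver 0→2 → N2(foll t1 [-])
[3] deliver 2→0 → N0(lead t1 [-])
[4] deliver 0→1 → N1(foll t1 [-])
[5] deliver 1→0 → ∅
[6] propose(0,'p') → N0(lead t1 [p])
[7] deliver 0→1 → N1(foll t1 [p])
[8] deliver 1→0 → ∅
[9] timeout(0) → N0(cand t2 [p])
[10] deliver 0→1 → N1(foll t2 [p])
[11] deliver 1→0 → N0(lead t2 [p])
[12] deliver 0→2 → N2(foll t1 [p])
[13] deliver 2→0 → ∅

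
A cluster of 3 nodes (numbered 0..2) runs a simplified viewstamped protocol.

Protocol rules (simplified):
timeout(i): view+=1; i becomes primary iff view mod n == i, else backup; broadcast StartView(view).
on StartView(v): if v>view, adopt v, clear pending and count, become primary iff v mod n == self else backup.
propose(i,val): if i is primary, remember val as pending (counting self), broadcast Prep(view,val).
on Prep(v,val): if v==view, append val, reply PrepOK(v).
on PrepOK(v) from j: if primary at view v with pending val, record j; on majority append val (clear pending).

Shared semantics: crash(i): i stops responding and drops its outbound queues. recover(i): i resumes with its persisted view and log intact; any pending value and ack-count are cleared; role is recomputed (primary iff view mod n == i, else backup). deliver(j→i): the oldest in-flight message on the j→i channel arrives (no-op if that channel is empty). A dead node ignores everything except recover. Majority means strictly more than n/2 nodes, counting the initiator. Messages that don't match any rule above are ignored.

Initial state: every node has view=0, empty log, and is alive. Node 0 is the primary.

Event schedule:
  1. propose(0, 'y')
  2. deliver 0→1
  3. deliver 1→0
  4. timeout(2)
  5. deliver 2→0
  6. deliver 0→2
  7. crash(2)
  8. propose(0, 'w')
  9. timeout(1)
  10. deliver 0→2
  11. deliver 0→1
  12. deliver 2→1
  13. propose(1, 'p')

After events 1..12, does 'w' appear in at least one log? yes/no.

e1 propose(0,'y'): ·
e2 deliver 0→1: 1[back,v=0,y]
e3 deliver 1→0: 0[prim,v=0,y]
e4 timeout(2): 2[back,v=1,-]
e5 deliver 2→0: 0[back,v=1,y]
e6 deliver 0→2: ·
e7 crash(2): 2[✗back,v=1,-]
e8 propose(0,'w'): ·
e9 timeout(1): 1[prim,v=1,y]
e10 deliver 0→2: ·
e11 deliver 0→1: ·
e12 deliver 2→1: ·

no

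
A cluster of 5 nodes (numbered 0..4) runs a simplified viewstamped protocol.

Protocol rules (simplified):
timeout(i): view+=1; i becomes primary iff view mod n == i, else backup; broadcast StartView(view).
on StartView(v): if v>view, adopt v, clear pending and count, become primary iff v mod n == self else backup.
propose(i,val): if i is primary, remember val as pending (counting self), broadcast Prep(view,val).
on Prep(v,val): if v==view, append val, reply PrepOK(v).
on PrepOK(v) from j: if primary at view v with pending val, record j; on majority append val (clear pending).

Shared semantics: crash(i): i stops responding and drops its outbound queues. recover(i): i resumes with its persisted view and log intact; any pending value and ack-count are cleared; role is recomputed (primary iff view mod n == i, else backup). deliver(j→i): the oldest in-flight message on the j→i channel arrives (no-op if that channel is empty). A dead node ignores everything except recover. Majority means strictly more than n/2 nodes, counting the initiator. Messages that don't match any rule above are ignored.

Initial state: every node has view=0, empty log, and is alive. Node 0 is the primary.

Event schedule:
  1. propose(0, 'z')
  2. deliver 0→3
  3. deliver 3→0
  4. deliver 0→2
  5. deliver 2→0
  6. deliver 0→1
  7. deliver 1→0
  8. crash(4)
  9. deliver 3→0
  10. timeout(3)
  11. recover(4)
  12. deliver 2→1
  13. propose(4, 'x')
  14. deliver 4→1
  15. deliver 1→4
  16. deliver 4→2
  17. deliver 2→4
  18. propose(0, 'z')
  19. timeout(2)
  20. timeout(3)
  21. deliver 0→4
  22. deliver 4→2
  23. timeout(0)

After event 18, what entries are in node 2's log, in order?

z

1. propose(0,'z'):  nop
2. deliver 0→3:  <3:back v0 z>
3. deliver 3→0:  nop
4. deliver 0→2:  <2:back v0 z>
5. deliver 2→0:  <0:prim v0 z>
6. deliver 0→1:  <1:back v0 z>
7. deliver 1→0:  nop
8. crash(4):  <4:✗back v0 ->
9. deliver 3→0:  nop
10. timeout(3):  <3:back v1 z>
11. recover(4):  <4:back v0 ->
12. deliver 2→1:  nop
13. propose(4,'x'):  nop
14. deliver 4→1:  nop
15. deliver 1→4:  nop
16. deliver 4→2:  nop
17. deliver 2→4:  nop
18. propose(0,'z'):  nop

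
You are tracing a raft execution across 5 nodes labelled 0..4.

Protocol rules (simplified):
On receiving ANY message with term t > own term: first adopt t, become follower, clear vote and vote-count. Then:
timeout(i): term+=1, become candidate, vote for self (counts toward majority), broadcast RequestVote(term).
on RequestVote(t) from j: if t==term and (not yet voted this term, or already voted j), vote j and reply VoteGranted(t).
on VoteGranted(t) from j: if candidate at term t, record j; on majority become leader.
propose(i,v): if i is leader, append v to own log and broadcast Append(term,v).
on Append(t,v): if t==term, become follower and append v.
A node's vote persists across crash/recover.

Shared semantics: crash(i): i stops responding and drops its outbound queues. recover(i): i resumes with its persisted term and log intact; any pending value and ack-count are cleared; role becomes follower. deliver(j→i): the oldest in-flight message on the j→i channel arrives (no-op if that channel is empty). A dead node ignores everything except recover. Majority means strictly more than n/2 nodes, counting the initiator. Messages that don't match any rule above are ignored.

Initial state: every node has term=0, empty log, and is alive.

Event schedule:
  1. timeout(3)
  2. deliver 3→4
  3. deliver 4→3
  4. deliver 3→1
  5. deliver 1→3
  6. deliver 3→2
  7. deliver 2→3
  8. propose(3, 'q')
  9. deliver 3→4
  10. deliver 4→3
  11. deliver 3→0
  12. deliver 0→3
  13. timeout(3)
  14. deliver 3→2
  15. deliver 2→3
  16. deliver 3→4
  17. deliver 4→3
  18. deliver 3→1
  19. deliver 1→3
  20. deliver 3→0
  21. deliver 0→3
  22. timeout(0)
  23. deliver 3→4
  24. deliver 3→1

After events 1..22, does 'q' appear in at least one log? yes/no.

step 1 timeout(3): 3={cand,t=1,log=-}
step 2 deliver 3→4: 4={foll,t=1,log=-}
step 3 deliver 4→3: —
step 4 deliver 3→1: 1={foll,t=1,log=-}
step 5 deliver 1→3: 3={lead,t=1,log=-}
step 6 deliver 3→2: 2={foll,t=1,log=-}
step 7 deliver 2→3: —
step 8 propose(3,'q'): 3={lead,t=1,log=q}
step 9 deliver 3→4: 4={foll,t=1,log=q}
step 10 deliver 4→3: —
step 11 deliver 3→0: 0={foll,t=1,log=-}
step 12 deliver 0→3: —
step 13 timeout(3): 3={cand,t=2,log=q}
step 14 deliver 3→2: 2={foll,t=1,log=q}
step 15 deliver 2→3: —
step 16 deliver 3→4: 4={foll,t=2,log=q}
step 17 deliver 4→3: —
step 18 deliver 3→1: 1={foll,t=1,log=q}
step 19 deliver 1→3: —
step 20 deliver 3→0: 0={foll,t=1,log=q}
step 21 deliver 0→3: —
step 22 timeout(0): 0={cand,t=2,log=q}

yes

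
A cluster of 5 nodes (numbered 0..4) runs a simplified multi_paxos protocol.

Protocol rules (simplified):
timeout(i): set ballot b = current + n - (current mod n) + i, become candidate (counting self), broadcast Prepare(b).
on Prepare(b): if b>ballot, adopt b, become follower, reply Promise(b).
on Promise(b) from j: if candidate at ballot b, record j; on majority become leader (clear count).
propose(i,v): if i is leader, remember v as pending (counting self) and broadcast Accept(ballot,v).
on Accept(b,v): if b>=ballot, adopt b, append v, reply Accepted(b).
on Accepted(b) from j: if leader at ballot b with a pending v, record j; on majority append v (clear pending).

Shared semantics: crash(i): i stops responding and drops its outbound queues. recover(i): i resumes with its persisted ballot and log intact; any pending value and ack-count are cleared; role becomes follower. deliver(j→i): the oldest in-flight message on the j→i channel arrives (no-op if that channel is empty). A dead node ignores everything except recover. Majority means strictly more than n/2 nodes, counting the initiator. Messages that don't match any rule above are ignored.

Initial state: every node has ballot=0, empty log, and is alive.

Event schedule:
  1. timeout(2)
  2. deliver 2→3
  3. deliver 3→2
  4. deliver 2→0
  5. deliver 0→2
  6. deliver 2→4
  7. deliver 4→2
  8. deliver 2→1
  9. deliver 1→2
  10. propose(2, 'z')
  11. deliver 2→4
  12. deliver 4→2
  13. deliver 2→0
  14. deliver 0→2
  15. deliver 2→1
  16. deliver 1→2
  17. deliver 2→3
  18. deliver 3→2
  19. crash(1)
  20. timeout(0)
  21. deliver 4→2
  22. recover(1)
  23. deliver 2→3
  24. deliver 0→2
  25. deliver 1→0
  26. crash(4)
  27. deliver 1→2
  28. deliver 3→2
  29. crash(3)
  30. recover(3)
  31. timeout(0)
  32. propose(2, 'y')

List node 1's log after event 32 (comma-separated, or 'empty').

z

1. timeout(2):  <2:cand b7 ->
2. deliver 2→3:  <3:foll b7 ->
3. deliver 3→2:  nop
4. deliver 2→0:  <0:foll b7 ->
5. deliver 0→2:  <2:lead b7 ->
6. deliver 2→4:  <4:foll b7 ->
7. deliver 4→2:  nop
8. deliver 2→1:  <1:foll b7 ->
9. deliver 1→2:  nop
10. propose(2,'z'):  nop
11. deliver 2→4:  <4:foll b7 z>
12. deliver 4→2:  nop
13. deliver 2→0:  <0:foll b7 z>
14. deliver 0→2:  <2:lead b7 z>
15. deliver 2→1:  <1:foll b7 z>
16. deliver 1→2:  nop
17. deliver 2→3:  <3:foll b7 z>
18. deliver 3→2:  nop
19. crash(1):  <1:✗foll b7 z>
20. timeout(0):  <0:cand b10 z>
21. deliver 4→2:  nop
22. recover(1):  <1:foll b7 z>
23. deliver 2→3:  nop
24. deliver 0→2:  <2:foll b10 z>
25. deliver 1→0:  nop
26. crash(4):  <4:✗foll b7 z>
27. deliver 1→2:  nop
28. deliver 3→2:  nop
29. crash(3):  <3:✗foll b7 z>
30. recover(3):  <3:foll b7 z>
31. timeout(0):  <0:cand b15 z>
32. propose(2,'y'):  nop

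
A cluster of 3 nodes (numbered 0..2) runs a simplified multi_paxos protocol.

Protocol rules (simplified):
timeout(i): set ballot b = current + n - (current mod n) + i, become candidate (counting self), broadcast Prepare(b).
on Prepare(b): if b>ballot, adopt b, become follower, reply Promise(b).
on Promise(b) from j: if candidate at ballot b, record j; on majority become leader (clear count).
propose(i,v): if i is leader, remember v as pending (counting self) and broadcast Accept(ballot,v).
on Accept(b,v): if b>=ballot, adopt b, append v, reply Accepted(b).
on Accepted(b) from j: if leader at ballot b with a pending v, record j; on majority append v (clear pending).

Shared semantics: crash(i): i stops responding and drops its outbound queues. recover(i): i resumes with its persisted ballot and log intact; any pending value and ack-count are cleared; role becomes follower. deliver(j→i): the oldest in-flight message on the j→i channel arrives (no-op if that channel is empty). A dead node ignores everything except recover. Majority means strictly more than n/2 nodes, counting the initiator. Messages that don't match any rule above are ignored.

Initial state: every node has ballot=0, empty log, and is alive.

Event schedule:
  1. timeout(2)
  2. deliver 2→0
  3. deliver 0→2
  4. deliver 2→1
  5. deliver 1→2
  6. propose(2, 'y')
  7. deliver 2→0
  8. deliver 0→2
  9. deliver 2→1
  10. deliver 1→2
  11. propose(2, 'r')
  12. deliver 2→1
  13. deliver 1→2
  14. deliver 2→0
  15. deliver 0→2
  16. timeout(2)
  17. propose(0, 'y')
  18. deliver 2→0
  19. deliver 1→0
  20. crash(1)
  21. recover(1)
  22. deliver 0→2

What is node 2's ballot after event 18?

after 1 — timeout(2): n2:cand/b5/[-]
after 2 — deliver 2→0: n0:foll/b5/[-]
after 3 — deliver 0→2: n2:lead/b5/[-]
after 4 — deliver 2→1: n1:foll/b5/[-]
after 5 — deliver 1→2: ·
after 6 — propose(2,'y'): ·
after 7 — deliver 2→0: n0:foll/b5/[y]
after 8 — deliver 0→2: n2:lead/b5/[y]
after 9 — deliver 2→1: n1:foll/b5/[y]
after 10 — deliver 1→2: ·
after 11 — propose(2,'r'): ·
after 12 — deliver 2→1: n1:foll/b5/[y,r]
after 13 — deliver 1→2: n2:lead/b5/[y,r]
after 14 — deliver 2→0: n0:foll/b5/[y,r]
after 15 — deliver 0→2: ·
after 16 — timeout(2): n2:cand/b8/[y,r]
after 17 — propose(0,'y'): ·
after 18 — deliver 2→0: n0:foll/b8/[y,r]

8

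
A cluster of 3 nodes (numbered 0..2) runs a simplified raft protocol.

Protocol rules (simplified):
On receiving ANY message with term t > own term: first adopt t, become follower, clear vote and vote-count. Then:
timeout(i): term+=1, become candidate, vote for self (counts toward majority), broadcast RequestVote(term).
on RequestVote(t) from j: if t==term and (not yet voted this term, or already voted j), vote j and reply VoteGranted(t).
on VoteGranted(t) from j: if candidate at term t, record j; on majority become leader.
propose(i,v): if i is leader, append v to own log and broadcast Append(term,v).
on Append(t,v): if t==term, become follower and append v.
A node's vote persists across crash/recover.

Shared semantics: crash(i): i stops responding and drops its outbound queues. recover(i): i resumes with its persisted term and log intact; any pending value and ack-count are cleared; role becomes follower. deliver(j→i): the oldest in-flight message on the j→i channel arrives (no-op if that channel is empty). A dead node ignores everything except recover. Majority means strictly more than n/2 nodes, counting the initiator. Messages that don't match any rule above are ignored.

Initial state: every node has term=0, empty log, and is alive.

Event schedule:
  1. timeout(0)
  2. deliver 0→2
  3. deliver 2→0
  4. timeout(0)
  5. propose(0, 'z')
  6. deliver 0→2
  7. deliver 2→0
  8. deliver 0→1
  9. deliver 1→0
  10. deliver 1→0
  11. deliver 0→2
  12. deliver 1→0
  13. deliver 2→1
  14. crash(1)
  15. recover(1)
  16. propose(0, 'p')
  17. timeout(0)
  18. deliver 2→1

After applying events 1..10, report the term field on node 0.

2

e1 timeout(0): 0[cand,t=1,-]
e2 deliver 0→2: 2[foll,t=1,-]
e3 deliver 2→0: 0[lead,t=1,-]
e4 timeout(0): 0[cand,t=2,-]
e5 propose(0,'z'): ·
e6 deliver 0→2: 2[foll,t=2,-]
e7 deliver 2→0: 0[lead,t=2,-]
e8 deliver 0→1: 1[foll,t=1,-]
e9 deliver 1→0: ·
e10 deliver 1→0: ·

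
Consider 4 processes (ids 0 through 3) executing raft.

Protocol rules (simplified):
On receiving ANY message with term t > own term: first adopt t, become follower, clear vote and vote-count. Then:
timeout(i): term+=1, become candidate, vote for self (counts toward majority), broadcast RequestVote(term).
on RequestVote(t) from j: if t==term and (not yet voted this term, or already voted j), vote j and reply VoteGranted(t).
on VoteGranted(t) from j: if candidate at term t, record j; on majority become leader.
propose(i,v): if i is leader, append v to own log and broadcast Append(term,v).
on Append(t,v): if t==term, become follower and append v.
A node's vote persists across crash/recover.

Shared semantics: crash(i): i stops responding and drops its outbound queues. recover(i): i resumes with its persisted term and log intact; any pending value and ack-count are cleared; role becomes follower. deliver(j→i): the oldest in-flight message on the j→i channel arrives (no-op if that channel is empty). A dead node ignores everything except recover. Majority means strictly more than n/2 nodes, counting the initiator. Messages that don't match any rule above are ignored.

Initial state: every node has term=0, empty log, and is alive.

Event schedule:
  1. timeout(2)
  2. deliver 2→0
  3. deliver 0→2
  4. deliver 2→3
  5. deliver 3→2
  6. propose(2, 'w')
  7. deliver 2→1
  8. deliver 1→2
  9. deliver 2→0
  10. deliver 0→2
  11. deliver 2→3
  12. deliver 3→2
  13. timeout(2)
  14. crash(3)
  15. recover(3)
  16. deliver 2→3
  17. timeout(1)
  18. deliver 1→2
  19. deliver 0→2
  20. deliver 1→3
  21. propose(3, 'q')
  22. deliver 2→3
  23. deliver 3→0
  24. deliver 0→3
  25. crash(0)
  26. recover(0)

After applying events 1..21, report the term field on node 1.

after 1 — timeout(2): n2:cand/t1/[-]
after 2 — deliver 2→0: n0:foll/t1/[-]
after 3 — deliver 0→2: ·
after 4 — deliver 2→3: n3:foll/t1/[-]
after 5 — deliver 3→2: n2:lead/t1/[-]
after 6 — propose(2,'w'): n2:lead/t1/[w]
after 7 — deliver 2→1: n1:foll/t1/[-]
after 8 — deliver 1→2: ·
after 9 — deliver 2→0: n0:foll/t1/[w]
after 10 — deliver 0→2: ·
after 11 — deliver 2→3: n3:foll/t1/[w]
after 12 — deliver 3→2: ·
after 13 — timeout(2): n2:cand/t2/[w]
after 14 — crash(3): n3:✗foll/t1/[w]
after 15 — recover(3): n3:foll/t1/[w]
after 16 — deliver 2→3: n3:foll/t2/[w]
after 17 — timeout(1): n1:cand/t2/[-]
after 18 — deliver 1→2: ·
after 19 — deliver 0→2: ·
after 20 — deliver 1→3: ·
after 21 — propose(3,'q'): ·

2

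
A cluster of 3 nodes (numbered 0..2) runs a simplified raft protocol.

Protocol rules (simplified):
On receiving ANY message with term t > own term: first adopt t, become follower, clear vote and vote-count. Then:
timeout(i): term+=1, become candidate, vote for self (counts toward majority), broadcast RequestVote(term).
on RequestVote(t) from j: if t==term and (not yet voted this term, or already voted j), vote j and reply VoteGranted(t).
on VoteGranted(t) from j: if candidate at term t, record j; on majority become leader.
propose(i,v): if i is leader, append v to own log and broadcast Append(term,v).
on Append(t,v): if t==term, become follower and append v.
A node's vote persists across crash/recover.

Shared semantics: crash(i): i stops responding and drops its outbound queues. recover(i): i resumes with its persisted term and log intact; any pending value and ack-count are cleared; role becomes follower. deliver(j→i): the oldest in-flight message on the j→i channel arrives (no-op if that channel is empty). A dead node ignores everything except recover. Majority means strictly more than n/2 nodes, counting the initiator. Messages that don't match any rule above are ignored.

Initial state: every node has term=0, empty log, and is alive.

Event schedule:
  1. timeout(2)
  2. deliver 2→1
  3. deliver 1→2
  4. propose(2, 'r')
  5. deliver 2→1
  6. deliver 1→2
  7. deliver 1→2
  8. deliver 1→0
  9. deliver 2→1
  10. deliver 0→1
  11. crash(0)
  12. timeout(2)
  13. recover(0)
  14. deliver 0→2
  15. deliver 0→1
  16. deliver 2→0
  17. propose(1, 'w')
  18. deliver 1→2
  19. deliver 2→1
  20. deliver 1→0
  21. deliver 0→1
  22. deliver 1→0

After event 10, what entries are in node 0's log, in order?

step 1 timeout(2): 2={cand,t=1,log=-}
step 2 deliver 2→1: 1={foll,t=1,log=-}
step 3 deliver 1→2: 2={lead,t=1,log=-}
step 4 propose(2,'r'): 2={lead,t=1,log=r}
step 5 deliver 2→1: 1={foll,t=1,log=r}
step 6 deliver 1→2: —
step 7 deliver 1→2: —
step 8 deliver 1→0: —
step 9 deliver 2→1: —
step 10 deliver 0→1: —

empty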